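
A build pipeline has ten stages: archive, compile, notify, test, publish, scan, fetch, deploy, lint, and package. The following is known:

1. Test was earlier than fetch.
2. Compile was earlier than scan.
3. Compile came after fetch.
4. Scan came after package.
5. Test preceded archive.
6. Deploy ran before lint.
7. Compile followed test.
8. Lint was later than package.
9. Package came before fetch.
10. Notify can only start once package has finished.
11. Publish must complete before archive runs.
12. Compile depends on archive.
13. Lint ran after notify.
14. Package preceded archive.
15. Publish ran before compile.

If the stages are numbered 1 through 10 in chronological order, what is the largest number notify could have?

9

Notify must come before lint — 1 stage forced after it.
Everything else can be placed before notify in some valid order, so notify can sit as late as position 10 − 1 = 9.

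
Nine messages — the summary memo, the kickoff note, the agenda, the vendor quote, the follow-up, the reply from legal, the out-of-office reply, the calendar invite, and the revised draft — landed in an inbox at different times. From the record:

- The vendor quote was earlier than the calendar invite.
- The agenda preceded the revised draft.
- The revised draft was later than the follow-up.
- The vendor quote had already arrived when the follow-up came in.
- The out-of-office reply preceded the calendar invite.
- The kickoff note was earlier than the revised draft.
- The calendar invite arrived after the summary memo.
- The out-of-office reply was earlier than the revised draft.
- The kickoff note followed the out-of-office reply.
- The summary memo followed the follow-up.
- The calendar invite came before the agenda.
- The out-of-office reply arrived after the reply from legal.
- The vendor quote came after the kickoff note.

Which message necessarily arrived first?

the reply from legal

The reply from legal has a chain of constraints placing it before every other message, so the reply from legal must be first.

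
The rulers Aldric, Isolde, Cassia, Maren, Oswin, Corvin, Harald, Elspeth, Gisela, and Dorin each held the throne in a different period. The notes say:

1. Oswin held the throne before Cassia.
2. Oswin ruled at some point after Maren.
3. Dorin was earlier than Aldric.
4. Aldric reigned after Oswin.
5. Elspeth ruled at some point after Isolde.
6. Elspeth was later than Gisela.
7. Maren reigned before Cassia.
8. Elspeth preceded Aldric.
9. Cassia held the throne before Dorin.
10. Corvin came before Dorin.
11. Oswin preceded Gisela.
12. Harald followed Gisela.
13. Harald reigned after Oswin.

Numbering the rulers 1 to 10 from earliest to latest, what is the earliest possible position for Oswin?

2

Maren must come before Oswin — 1 forced predecessor.
Nothing else is forced ahead of Oswin, so their earliest slot is position 1 + 1 = 2.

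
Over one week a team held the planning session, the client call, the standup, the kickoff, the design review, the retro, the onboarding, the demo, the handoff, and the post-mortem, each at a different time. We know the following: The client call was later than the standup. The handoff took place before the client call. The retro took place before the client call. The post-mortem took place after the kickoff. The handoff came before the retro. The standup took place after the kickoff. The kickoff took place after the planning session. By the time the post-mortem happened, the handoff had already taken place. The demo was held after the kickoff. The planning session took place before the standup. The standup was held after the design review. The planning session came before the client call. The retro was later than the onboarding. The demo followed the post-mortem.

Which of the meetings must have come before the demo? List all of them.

Directly stated before the demo: the kickoff and the post-mortem.
The handoff reaches the demo via the handoff → the post-mortem → the demo.
The planning session reaches the demo via the planning session → the kickoff → the demo.
No chain forces the onboarding (or any of the others) ahead of the demo.

the handoff, the kickoff, the planning session, the post-mortem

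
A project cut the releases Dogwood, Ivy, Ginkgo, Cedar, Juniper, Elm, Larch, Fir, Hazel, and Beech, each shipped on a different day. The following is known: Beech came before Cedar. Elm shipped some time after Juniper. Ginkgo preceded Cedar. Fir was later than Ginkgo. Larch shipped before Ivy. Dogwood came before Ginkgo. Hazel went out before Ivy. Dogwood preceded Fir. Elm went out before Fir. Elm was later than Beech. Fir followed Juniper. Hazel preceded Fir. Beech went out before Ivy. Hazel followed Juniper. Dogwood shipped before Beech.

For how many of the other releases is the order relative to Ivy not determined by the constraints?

4

Forced before Ivy: Beech, Dogwood, Hazel, Juniper, and Larch.
That leaves Cedar, Elm, Fir, and Ginkgo with no forced order relative to Ivy — 4.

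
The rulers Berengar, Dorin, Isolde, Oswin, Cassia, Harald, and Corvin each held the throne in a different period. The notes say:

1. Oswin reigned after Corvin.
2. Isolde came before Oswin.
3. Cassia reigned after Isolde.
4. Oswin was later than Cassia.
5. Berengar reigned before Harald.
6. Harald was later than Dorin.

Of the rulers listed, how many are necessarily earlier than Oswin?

3

Directly stated before Oswin: Cassia, Corvin, and Isolde.
That's Cassia, Corvin, and Isolde — 3 in all.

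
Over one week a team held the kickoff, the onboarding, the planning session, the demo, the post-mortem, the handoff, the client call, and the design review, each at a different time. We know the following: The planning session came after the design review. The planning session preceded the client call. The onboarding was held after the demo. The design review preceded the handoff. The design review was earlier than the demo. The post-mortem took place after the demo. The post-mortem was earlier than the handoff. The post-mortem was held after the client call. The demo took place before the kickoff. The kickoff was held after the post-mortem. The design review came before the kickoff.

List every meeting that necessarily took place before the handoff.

Directly stated before the handoff: the design review and the post-mortem.
The client call reaches the handoff via the client call → the post-mortem → the handoff.
The demo reaches the handoff via the demo → the post-mortem → the handoff.
The planning session reaches the handoff via the planning session → the client call → the post-mortem → the handoff.
No chain forces the kickoff (or any of the others) ahead of the handoff.

the client call, the demo, the design review, the planning session, the post-mortem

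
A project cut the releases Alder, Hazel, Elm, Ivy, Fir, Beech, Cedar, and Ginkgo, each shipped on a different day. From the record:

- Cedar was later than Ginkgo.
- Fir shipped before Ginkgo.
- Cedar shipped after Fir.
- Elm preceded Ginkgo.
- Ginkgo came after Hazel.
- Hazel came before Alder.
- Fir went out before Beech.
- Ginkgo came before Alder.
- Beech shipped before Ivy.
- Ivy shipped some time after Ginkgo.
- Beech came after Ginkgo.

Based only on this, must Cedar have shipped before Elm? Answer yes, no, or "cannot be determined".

no

Tracing the constraints gives Elm → Ginkgo → Cedar, so Elm must come before Cedar.
That means Cedar cannot be before Elm.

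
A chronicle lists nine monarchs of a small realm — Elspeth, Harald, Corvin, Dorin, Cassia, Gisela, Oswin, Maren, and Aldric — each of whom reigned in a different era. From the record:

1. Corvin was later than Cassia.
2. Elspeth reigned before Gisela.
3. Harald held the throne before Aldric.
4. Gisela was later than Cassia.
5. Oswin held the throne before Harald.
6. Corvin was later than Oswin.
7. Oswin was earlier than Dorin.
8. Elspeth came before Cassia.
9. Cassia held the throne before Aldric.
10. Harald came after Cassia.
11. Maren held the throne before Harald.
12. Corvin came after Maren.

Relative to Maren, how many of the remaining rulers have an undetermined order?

5

Forced after Maren: Aldric, Corvin, and Harald.
That leaves Cassia, Dorin, Elspeth, Gisela, and Oswin with no forced order relative to Maren — 5.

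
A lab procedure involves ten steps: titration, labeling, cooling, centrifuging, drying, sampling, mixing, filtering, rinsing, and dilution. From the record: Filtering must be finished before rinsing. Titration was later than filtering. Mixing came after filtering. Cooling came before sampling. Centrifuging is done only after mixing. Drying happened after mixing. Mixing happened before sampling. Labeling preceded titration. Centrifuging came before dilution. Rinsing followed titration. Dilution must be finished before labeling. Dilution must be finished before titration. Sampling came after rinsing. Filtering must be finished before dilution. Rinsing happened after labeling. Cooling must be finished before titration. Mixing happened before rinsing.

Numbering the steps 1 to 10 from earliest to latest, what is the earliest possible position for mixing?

Filtering must come before mixing — 1 forced predecessor.
Nothing else is forced ahead of mixing, so its earliest slot is position 1 + 1 = 2.

2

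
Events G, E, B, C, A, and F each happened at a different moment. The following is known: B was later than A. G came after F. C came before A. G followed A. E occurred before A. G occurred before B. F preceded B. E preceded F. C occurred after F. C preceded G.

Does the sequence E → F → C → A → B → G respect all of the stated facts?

no

The constraints require G before B, but in the proposed sequence B appears ahead of G. That one violation is enough.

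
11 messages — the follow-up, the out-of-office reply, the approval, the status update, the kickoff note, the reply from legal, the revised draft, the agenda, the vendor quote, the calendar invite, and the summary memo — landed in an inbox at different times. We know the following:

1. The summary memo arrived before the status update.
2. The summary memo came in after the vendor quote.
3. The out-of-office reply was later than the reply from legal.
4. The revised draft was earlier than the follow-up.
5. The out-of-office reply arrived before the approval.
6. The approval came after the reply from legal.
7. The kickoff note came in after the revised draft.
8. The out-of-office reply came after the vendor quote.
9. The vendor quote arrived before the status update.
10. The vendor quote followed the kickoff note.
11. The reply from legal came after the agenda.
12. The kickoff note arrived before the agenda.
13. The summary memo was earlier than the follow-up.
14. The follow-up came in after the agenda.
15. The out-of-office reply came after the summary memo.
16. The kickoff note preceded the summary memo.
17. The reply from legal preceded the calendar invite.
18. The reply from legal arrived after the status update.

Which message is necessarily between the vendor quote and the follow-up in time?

the summary memo

Tracing the constraints gives the vendor quote → the summary memo → the follow-up, so the summary memo sits after the vendor quote and before the follow-up.
No other message is forced both after the vendor quote and before the follow-up.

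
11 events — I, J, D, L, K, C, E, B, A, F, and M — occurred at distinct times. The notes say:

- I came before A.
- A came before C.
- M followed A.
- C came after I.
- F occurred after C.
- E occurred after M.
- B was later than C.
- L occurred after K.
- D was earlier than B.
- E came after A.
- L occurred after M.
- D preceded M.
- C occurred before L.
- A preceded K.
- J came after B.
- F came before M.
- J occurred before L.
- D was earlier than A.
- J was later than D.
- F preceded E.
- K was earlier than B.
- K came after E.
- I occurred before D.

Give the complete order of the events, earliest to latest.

The constraints fix every adjacent pair, so only one ordering works:
I → D → A → C → F → M → E → K → B → J → L.

I, D, A, C, F, M, E, K, B, J, L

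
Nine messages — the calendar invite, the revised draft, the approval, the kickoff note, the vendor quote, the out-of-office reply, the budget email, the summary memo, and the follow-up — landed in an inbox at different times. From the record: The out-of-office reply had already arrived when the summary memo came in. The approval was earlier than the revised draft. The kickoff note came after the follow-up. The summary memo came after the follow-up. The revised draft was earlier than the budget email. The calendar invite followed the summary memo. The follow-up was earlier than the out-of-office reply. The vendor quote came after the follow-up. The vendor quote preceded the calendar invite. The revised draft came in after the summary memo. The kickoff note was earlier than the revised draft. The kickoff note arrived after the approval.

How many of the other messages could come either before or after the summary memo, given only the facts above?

3

Forced before the summary memo: the follow-up and the out-of-office reply; forced after the summary memo: the budget email, the calendar invite, and the revised draft.
That leaves the approval, the kickoff note, and the vendor quote with no forced order relative to the summary memo — 3.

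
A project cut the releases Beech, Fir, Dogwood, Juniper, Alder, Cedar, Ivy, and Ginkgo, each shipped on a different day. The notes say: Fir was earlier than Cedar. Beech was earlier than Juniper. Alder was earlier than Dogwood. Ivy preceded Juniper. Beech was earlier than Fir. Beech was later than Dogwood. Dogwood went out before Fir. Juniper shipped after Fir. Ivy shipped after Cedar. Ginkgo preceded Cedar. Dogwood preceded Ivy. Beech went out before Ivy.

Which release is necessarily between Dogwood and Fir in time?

Beech

Tracing the constraints gives Dogwood → Beech → Fir, so Beech sits after Dogwood and before Fir.
No other release is forced both after Dogwood and before Fir.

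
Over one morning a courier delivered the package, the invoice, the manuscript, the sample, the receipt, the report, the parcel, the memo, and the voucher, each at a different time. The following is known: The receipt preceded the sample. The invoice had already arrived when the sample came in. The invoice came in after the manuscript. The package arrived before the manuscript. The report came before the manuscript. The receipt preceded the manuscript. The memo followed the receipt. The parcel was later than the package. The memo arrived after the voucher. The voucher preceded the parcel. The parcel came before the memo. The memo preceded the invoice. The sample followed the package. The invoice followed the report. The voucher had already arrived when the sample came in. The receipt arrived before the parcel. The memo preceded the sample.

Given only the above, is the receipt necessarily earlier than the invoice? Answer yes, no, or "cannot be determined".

yes

Chain the constraints: the receipt → the manuscript → the invoice. Each link is directly stated, so the receipt comes before the invoice.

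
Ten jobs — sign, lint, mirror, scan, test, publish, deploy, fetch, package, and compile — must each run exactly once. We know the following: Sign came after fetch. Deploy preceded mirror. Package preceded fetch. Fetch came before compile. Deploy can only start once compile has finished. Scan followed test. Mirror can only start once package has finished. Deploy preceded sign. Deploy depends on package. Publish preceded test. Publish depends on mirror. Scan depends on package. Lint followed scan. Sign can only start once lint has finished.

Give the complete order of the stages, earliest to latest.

The constraints fix every adjacent pair, so only one ordering works:
package → fetch → compile → deploy → mirror → publish → test → scan → lint → sign.

package, fetch, compile, deploy, mirror, publish, test, scan, lint, sign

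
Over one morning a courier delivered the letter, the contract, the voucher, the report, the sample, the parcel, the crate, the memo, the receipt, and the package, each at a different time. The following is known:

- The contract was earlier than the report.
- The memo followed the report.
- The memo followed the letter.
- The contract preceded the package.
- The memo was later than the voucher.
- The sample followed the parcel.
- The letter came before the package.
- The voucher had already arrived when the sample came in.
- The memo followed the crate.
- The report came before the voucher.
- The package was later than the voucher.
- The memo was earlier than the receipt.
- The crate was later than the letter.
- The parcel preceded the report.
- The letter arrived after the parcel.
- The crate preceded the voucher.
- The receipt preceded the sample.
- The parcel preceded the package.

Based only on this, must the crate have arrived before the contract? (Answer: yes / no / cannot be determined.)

cannot be determined

No chain of stated constraints runs from the crate to the contract, and none runs from the contract to the crate either.
So the relative order of the crate and the contract is not fixed by the given facts.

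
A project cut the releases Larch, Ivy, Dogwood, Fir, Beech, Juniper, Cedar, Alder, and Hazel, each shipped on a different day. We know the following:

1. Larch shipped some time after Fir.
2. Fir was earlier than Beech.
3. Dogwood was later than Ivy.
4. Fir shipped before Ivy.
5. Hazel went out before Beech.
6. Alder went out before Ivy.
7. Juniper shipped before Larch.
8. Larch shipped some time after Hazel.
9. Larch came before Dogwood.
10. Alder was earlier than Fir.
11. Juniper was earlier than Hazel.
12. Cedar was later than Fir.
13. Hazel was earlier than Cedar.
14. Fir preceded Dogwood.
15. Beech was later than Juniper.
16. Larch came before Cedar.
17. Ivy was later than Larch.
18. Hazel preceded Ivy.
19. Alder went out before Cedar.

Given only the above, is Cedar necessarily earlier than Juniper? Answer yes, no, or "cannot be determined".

no

Tracing the constraints gives Juniper → Larch → Cedar, so Juniper must come before Cedar.
That means Cedar cannot be before Juniper.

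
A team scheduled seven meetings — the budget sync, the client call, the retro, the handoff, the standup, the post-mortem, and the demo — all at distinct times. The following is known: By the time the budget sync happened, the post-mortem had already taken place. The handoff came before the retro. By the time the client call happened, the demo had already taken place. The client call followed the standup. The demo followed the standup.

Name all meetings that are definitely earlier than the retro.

the handoff

Directly stated before the retro: the handoff.
No chain forces the post-mortem (or any of the others) ahead of the retro.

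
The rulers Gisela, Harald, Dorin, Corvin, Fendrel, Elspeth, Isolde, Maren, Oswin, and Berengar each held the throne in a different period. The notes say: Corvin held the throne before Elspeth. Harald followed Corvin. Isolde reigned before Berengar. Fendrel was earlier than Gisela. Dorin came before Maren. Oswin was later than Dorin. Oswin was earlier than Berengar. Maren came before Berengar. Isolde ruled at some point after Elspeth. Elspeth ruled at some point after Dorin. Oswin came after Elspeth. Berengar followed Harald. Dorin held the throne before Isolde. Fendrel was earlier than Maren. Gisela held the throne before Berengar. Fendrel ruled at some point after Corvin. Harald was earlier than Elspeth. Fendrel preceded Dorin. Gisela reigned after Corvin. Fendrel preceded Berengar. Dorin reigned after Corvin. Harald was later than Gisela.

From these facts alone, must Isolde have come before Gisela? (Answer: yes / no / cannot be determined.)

no

Tracing the constraints gives Gisela → Harald → Elspeth → Isolde, so Gisela must come before Isolde.
That means Isolde cannot be before Gisela.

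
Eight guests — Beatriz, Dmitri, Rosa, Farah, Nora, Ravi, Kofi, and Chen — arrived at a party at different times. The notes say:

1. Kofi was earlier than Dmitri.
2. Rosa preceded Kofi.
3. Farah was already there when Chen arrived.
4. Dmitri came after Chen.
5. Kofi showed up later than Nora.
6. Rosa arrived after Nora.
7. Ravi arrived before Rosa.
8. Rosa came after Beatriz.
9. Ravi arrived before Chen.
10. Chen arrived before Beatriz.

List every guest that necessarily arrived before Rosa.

Directly stated before Rosa: Beatriz, Nora, and Ravi.
Chen reaches Rosa via Chen → Beatriz → Rosa.
Farah reaches Rosa via Farah → Chen → Beatriz → Rosa.
No chain forces Dmitri (or any of the others) ahead of Rosa.

Beatriz, Chen, Farah, Nora, Ravi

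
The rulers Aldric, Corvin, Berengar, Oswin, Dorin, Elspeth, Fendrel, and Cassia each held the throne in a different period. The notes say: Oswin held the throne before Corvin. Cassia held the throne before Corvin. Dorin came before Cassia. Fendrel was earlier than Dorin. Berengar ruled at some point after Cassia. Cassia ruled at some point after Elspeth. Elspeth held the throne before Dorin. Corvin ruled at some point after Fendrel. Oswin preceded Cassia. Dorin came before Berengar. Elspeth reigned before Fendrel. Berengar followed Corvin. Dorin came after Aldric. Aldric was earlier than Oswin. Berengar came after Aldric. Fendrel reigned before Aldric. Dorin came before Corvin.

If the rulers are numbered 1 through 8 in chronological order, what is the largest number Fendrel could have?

Fendrel must come before Aldric, Berengar, Cassia, Corvin, Dorin, and Oswin — 6 rulers forced after them.
Everything else can be placed before Fendrel in some valid order, so Fendrel can sit as late as position 8 − 6 = 2.

2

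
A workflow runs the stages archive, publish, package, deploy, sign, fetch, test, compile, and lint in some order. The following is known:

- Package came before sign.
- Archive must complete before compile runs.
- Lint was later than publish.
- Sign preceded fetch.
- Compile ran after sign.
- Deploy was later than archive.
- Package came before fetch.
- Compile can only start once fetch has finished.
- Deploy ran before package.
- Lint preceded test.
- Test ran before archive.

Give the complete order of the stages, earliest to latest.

The constraints fix every adjacent pair, so only one ordering works:
publish → lint → test → archive → deploy → package → sign → fetch → compile.

publish, lint, test, archive, deploy, package, sign, fetch, compile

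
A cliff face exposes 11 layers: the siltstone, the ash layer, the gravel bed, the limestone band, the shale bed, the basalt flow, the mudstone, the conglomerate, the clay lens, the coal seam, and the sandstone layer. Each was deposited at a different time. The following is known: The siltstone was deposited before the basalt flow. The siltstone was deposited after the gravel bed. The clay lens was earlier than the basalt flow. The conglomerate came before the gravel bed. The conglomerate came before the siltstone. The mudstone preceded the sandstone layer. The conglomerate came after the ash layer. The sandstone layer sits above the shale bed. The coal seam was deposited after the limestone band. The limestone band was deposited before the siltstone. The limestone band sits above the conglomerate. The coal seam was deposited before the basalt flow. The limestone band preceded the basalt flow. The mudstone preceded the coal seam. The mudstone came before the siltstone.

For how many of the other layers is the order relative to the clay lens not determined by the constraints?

9

Forced after the clay lens: the basalt flow.
That leaves the ash layer, the coal seam, the conglomerate, the gravel bed, the limestone band, the mudstone, the sandstone layer, the shale bed, and the siltstone with no forced order relative to the clay lens — 9.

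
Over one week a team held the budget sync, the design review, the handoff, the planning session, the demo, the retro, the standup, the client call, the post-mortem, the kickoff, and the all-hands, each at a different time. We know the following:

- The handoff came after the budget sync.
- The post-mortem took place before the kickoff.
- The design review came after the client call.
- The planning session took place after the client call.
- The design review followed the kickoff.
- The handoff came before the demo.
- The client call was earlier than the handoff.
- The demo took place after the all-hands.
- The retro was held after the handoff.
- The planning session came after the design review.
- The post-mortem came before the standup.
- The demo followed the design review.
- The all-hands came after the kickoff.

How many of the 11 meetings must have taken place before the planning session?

Directly stated before the planning session: the client call and the design review.
The kickoff reaches the planning session via the kickoff → the design review → the planning session.
The post-mortem reaches the planning session via the post-mortem → the kickoff → the design review → the planning session.
That's the client call, the design review, the kickoff, and the post-mortem — 4 in all.

4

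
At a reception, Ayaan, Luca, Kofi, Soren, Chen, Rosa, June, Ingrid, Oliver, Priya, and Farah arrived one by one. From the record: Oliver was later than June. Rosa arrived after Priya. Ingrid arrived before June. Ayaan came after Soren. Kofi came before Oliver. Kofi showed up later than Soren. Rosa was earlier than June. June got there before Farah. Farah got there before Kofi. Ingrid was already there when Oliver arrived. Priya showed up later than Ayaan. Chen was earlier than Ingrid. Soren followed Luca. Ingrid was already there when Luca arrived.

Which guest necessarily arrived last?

Oliver

Every other guest has a chain of constraints placing them before Oliver, so Oliver is last.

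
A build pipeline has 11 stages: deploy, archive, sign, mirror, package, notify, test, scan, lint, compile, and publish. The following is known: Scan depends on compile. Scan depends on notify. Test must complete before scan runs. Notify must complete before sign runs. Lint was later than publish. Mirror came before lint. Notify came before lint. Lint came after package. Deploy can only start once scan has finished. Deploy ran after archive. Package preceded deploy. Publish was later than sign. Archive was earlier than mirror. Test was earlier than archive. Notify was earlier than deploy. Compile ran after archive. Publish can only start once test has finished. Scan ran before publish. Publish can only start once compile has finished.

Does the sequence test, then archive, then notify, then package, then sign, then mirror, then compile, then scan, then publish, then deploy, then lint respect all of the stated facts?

Check each stated constraint against the proposed order — e.g. archive is ahead of deploy; test is ahead of publish. Every pair is in the required order; nothing is violated.

yes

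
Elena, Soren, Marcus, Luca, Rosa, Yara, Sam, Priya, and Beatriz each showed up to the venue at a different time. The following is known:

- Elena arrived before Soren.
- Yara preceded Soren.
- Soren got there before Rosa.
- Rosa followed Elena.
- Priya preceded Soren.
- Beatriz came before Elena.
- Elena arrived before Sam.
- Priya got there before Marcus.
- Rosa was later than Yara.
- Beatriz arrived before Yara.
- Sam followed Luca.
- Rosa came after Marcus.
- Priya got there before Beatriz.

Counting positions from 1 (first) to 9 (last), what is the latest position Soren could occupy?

Soren must come before Rosa — 1 guest forced after them.
Everything else can be placed before Soren in some valid order, so Soren can sit as late as position 9 − 1 = 8.

8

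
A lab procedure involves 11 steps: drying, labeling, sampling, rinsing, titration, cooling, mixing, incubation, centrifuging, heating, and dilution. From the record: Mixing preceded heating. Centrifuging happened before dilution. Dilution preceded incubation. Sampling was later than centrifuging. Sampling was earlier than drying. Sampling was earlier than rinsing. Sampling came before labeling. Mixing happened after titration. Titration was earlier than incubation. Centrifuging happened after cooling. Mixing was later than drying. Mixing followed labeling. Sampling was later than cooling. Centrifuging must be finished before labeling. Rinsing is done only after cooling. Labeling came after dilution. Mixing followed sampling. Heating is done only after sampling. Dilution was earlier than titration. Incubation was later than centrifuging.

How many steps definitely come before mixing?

7

Directly stated before mixing: drying, labeling, sampling, and titration.
Centrifuging reaches mixing via centrifuging → sampling → mixing.
Cooling reaches mixing via cooling → sampling → mixing.
Dilution reaches mixing via dilution → labeling → mixing.
That's centrifuging, cooling, dilution, drying, labeling, sampling, and titration — 7 in all.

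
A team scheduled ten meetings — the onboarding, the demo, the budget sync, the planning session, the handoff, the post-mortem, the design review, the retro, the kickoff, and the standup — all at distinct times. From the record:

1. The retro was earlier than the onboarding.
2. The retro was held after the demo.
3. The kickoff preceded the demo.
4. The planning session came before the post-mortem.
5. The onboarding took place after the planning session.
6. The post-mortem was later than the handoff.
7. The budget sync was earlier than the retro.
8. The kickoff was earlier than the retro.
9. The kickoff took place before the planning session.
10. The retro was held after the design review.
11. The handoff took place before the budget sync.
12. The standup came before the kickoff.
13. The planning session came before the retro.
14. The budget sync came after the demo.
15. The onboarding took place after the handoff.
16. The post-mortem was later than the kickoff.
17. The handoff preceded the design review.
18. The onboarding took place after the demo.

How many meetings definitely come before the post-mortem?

Directly stated before the post-mortem: the handoff, the kickoff, and the planning session.
The standup reaches the post-mortem via the standup → the kickoff → the post-mortem.
That's the handoff, the kickoff, the planning session, and the standup — 4 in all.

4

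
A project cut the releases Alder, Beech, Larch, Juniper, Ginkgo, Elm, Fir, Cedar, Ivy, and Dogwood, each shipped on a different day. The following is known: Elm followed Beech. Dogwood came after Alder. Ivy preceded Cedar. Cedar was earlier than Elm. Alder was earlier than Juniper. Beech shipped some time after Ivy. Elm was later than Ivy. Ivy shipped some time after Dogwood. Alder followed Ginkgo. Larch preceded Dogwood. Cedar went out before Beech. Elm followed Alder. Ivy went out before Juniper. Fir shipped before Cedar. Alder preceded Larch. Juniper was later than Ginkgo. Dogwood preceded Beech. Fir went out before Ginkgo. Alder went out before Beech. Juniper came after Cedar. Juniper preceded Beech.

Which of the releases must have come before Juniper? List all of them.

Alder, Cedar, Dogwood, Fir, Ginkgo, Ivy, Larch

Directly stated before Juniper: Alder, Cedar, Ginkgo, and Ivy.
Dogwood reaches Juniper via Dogwood → Ivy → Juniper.
Fir reaches Juniper via Fir → Cedar → Juniper.
Larch reaches Juniper via Larch → Dogwood → Ivy → Juniper.
No chain forces Beech (or any of the others) ahead of Juniper.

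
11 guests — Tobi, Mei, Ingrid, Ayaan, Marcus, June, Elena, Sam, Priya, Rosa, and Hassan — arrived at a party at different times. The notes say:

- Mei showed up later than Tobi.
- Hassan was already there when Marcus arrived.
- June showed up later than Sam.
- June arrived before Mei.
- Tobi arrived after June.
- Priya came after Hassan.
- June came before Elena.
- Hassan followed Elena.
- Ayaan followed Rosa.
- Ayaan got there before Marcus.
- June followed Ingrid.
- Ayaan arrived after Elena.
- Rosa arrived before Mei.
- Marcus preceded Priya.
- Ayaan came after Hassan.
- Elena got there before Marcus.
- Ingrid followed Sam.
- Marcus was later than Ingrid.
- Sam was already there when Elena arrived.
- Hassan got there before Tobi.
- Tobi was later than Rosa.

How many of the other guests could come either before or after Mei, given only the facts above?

3

Forced before Mei: Elena, Hassan, Ingrid, June, Rosa, Sam, and Tobi.
That leaves Ayaan, Marcus, and Priya with no forced order relative to Mei — 3.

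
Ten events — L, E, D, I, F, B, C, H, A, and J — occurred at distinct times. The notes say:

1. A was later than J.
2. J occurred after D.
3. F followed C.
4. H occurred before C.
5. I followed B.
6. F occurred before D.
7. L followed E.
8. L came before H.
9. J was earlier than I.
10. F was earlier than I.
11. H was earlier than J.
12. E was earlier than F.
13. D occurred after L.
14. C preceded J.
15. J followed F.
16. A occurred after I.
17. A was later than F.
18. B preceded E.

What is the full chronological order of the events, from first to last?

The constraints fix every adjacent pair, so only one ordering works:
B → E → L → H → C → F → D → J → I → A.

B, E, L, H, C, F, D, J, I, A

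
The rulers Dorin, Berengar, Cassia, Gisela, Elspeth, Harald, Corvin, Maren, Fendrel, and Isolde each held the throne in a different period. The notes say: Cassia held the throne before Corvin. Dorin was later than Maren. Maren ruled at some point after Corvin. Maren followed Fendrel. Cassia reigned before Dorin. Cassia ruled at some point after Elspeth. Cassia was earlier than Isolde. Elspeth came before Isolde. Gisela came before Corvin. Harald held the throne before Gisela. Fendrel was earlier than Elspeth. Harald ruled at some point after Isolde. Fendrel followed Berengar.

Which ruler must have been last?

Dorin

Every other ruler has a chain of constraints placing them before Dorin, so Dorin is last.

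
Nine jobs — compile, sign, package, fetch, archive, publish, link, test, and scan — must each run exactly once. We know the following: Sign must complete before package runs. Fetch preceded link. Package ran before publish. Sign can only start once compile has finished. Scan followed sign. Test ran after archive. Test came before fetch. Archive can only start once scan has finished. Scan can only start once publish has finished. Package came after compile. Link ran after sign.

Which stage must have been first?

Compile has a chain of constraints placing it before every other stage, so compile must be first.

compile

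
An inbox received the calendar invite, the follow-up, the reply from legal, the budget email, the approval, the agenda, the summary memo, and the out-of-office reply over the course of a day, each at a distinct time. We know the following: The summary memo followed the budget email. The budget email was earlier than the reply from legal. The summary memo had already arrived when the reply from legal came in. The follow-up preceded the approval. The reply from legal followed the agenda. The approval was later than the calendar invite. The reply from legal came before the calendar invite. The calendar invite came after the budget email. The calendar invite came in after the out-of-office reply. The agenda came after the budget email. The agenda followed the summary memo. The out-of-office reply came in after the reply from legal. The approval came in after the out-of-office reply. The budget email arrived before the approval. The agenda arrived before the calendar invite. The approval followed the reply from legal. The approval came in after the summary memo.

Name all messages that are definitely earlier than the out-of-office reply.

Directly stated before the out-of-office reply: the reply from legal.
The agenda reaches the out-of-office reply via the agenda → the reply from legal → the out-of-office reply.
The budget email reaches the out-of-office reply via the budget email → the reply from legal → the out-of-office reply.
The summary memo reaches the out-of-office reply via the summary memo → the reply from legal → the out-of-office reply.
No chain forces the approval (or any of the others) ahead of the out-of-office reply.

the agenda, the budget email, the reply from legal, the summary memo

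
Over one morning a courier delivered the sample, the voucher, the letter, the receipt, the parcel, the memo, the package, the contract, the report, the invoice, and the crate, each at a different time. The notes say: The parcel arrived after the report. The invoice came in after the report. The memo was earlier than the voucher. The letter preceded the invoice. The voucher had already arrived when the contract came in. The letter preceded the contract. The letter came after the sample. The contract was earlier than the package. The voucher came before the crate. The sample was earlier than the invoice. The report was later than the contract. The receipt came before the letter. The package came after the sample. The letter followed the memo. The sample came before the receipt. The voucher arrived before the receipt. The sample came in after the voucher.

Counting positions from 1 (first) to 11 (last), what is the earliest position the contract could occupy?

The letter, the memo, the receipt, the sample, and the voucher must all come before the contract — 5 forced predecessors.
Nothing else is forced ahead of the contract, so its earliest slot is position 5 + 1 = 6.

6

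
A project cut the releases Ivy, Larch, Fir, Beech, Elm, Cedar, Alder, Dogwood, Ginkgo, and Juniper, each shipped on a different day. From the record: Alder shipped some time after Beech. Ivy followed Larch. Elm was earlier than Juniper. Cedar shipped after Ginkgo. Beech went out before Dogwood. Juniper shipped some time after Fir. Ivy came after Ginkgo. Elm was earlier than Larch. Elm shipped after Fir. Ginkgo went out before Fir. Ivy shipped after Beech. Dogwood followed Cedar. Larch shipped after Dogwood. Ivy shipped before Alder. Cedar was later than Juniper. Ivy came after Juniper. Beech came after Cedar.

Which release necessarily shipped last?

Alder

Every other release has a chain of constraints placing it before Alder, so Alder is last.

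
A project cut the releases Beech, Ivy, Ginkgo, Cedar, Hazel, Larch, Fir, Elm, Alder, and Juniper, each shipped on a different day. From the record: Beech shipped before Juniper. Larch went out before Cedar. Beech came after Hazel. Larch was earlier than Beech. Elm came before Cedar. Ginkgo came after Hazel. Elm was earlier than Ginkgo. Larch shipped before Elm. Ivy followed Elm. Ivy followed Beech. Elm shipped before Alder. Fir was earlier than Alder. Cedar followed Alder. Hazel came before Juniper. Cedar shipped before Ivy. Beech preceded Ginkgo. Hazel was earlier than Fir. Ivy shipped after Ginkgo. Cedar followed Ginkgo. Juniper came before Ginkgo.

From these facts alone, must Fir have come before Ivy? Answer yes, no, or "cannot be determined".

yes

Chain the constraints: Fir → Alder → Cedar → Ivy. Each link is directly stated, so Fir comes before Ivy.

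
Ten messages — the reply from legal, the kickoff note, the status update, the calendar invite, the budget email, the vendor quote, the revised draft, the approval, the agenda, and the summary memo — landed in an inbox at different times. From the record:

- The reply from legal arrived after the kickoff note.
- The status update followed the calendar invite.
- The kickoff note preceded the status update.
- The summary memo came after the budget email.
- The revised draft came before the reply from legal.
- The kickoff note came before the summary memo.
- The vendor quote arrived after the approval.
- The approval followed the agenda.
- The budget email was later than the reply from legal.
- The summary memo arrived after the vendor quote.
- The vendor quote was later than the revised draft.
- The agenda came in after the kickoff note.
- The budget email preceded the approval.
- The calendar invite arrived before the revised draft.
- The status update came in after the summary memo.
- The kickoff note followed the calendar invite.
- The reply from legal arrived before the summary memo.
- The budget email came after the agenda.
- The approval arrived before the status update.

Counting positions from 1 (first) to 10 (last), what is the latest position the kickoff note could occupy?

3

The kickoff note must come before the agenda, the approval, the budget email, the reply from legal, the status update, the summary memo, and the vendor quote — 7 messages forced after it.
Everything else can be placed before the kickoff note in some valid order, so the kickoff note can sit as late as position 10 − 7 = 3.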